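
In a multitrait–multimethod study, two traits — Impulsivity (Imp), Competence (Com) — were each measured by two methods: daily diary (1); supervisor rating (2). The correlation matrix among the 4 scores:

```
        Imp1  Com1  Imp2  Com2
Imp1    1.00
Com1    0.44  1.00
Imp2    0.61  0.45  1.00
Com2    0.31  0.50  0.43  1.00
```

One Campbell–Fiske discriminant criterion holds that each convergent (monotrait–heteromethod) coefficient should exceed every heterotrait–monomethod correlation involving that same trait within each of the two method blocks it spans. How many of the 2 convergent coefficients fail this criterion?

0

Each convergent coefficient versus the relevant comparison correlations:
Imp (methods 1·2): 0.61 vs {0.44, 0.43} → pass.
Com (methods 1·2): 0.50 vs {0.44, 0.43} → pass.
0 of 2 fail.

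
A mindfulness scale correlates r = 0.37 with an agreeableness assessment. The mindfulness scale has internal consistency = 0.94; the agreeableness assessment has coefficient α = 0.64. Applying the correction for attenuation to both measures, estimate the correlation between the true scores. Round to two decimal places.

r_true = r_obs / √(r_xx · r_yy) = 0.37 / √(0.94 × 0.64) = 0.37 / √0.6016 = 0.37 / 0.7756 ≈ 0.48.

0.48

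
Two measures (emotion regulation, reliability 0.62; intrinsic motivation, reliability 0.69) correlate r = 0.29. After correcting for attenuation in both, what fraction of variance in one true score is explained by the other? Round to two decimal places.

0.20

Disattenuated r = 0.29 / √(0.62 × 0.69) = 0.29 / 0.6541 = 0.4434.
Shared true-score variance = 0.4434² = 0.1966 ≈ 0.20.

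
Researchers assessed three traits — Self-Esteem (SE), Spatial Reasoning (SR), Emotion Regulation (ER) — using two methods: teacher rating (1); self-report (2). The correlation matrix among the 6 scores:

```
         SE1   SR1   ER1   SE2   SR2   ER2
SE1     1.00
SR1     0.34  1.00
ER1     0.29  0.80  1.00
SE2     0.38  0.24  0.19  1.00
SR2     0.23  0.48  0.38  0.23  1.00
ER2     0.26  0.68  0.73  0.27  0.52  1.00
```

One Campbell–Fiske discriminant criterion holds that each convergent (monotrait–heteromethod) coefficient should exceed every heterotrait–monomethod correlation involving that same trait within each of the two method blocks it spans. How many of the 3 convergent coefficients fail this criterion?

Checking each validity diagonal entry against its comparison values:
SE (methods 1·2): 0.38 vs {0.34, 0.23, 0.29, 0.27} → pass.
SR (methods 1·2): 0.48 vs {0.34, 0.23, 0.80, 0.52} → fail.
ER (methods 1·2): 0.73 vs {0.29, 0.27, 0.80, 0.52} → fail.
2 of 3 fail.

2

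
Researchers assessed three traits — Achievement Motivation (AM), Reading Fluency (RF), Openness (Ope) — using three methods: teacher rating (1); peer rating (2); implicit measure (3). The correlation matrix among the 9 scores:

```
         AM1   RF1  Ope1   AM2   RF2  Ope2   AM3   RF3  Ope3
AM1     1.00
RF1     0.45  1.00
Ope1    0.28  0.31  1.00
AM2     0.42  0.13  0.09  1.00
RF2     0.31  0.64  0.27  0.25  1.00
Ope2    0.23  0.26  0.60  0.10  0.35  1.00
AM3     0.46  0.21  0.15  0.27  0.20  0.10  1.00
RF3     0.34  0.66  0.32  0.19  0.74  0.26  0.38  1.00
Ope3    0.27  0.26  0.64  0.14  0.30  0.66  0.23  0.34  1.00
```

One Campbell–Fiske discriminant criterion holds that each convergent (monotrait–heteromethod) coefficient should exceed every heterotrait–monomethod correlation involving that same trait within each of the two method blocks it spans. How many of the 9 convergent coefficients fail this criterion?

2

Each convergent coefficient versus the relevant comparison correlations:
AM (methods 1·2): 0.42 vs {0.45, 0.25, 0.28, 0.10} → fail.
AM (methods 1·3): 0.46 vs {0.45, 0.38, 0.28, 0.23} → pass.
AM (methods 2·3): 0.27 vs {0.25, 0.38, 0.10, 0.23} → fail.
RF (methods 1·2): 0.64 vs {0.45, 0.25, 0.31, 0.35} → pass.
RF (methods 1·3): 0.66 vs {0.45, 0.38, 0.31, 0.34} → pass.
RF (methods 2·3): 0.74 vs {0.25, 0.38, 0.35, 0.34} → pass.
Ope (methods 1·2): 0.60 vs {0.28, 0.10, 0.31, 0.35} → pass.
Ope (methods 1·3): 0.64 vs {0.28, 0.23, 0.31, 0.34} → pass.
Ope (methods 2·3): 0.66 vs {0.10, 0.23, 0.35, 0.34} → pass.
2 of 9 fail.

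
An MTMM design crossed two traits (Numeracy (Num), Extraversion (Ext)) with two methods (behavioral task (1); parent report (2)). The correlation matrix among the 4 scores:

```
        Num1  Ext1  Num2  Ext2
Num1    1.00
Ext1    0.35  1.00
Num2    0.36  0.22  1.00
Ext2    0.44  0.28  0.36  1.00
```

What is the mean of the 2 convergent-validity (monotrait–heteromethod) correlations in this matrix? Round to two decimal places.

Convergent values: 0.36, 0.28; mean = 0.64/2 = 0.32.

0.32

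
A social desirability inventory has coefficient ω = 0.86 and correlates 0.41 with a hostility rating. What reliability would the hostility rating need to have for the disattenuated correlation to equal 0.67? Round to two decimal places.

r_true = r_obs / √(r_xx · r_yy) ⇒ 0.67 = 0.41 / √(0.86 · r_yy).
√(0.86 · r_yy) = 0.41 / 0.67 = 0.6119; 0.86 · r_yy = 0.3744; r_yy = 0.3744 / 0.86 ≈ 0.44.

0.44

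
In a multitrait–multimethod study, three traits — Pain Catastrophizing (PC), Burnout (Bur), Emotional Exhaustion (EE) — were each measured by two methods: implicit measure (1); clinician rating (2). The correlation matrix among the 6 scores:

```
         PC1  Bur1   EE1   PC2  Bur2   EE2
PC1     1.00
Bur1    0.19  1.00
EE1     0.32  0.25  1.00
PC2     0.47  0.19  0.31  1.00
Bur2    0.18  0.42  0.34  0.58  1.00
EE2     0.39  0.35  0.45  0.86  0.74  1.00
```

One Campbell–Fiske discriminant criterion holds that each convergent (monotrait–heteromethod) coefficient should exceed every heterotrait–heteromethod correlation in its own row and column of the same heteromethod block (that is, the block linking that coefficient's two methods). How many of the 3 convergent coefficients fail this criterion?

Each convergent coefficient versus the relevant comparison correlations:
PC (methods 1·2): 0.47 vs {0.18, 0.19, 0.39, 0.31} → pass.
Bur (methods 1·2): 0.42 vs {0.19, 0.18, 0.35, 0.34} → pass.
EE (methods 1·2): 0.45 vs {0.31, 0.39, 0.34, 0.35} → pass.
0 of 3 fail.

0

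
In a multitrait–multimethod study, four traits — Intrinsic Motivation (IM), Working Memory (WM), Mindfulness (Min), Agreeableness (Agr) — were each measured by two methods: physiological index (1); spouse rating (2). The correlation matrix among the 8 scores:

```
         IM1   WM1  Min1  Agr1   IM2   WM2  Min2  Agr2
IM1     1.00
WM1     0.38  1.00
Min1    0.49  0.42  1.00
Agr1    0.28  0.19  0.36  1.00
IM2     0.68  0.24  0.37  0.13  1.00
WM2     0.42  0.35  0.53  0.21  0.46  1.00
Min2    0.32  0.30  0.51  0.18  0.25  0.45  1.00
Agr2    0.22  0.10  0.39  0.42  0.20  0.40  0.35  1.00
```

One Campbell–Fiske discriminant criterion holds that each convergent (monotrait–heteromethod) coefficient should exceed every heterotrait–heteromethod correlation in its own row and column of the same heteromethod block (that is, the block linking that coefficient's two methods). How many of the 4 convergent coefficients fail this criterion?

Convergent coefficients and their comparison sets:
IM (methods 1·2): 0.68 vs {0.42, 0.24, 0.32, 0.37, 0.22, 0.13} → pass.
WM (methods 1·2): 0.35 vs {0.24, 0.42, 0.30, 0.53, 0.10, 0.21} → fail.
Min (methods 1·2): 0.51 vs {0.37, 0.32, 0.53, 0.30, 0.39, 0.18} → fail.
Agr (methods 1·2): 0.42 vs {0.13, 0.22, 0.21, 0.10, 0.18, 0.39} → pass.
2 of 4 fail.

2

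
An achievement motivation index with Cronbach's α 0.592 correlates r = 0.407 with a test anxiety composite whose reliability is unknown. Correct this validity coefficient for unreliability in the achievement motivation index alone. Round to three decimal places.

Single correction: r_c = r_obs / √r_xx = 0.407 / √0.592 = 0.407 / 0.7694 ≈ 0.529.

0.529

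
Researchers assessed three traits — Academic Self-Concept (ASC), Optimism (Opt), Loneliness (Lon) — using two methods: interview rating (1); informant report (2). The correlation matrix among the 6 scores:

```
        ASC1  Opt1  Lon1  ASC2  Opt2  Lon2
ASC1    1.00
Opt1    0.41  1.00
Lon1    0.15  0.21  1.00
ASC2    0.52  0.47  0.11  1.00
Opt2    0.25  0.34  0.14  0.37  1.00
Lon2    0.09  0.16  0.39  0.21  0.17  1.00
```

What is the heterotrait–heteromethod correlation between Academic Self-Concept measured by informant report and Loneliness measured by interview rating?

Different traits and methods: r(ASC2, Lon1) = 0.11.

0.11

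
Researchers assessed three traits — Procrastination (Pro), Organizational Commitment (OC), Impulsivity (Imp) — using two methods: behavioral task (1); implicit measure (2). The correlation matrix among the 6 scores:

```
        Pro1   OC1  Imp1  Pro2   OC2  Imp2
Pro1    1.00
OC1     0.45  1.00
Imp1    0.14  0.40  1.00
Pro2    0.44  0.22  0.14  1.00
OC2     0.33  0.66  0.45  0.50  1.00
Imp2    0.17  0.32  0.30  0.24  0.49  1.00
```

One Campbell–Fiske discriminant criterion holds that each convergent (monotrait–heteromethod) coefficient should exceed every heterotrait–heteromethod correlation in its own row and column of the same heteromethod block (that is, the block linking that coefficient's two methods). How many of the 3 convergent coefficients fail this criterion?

Each convergent coefficient versus the relevant comparison correlations:
Pro (methods 1·2): 0.44 vs {0.33, 0.22, 0.17, 0.14} → pass.
OC (methods 1·2): 0.66 vs {0.22, 0.33, 0.32, 0.45} → pass.
Imp (methods 1·2): 0.30 vs {0.14, 0.17, 0.45, 0.32} → fail.
1 of 3 fail.

1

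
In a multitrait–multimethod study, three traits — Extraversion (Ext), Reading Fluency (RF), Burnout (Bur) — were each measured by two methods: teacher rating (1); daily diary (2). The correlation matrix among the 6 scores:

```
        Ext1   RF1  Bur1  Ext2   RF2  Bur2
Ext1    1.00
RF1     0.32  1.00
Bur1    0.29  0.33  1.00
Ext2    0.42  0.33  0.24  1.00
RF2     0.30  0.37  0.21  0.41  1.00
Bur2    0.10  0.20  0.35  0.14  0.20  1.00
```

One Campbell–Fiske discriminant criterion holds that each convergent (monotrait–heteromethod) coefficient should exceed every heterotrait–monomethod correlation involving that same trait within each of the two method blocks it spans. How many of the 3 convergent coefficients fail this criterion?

Checking each validity diagonal entry against its comparison values:
Ext (methods 1·2): 0.42 vs {0.32, 0.41, 0.29, 0.14} → pass.
RF (methods 1·2): 0.37 vs {0.32, 0.41, 0.33, 0.20} → fail.
Bur (methods 1·2): 0.35 vs {0.29, 0.14, 0.33, 0.20} → pass.
1 of 3 fail.

1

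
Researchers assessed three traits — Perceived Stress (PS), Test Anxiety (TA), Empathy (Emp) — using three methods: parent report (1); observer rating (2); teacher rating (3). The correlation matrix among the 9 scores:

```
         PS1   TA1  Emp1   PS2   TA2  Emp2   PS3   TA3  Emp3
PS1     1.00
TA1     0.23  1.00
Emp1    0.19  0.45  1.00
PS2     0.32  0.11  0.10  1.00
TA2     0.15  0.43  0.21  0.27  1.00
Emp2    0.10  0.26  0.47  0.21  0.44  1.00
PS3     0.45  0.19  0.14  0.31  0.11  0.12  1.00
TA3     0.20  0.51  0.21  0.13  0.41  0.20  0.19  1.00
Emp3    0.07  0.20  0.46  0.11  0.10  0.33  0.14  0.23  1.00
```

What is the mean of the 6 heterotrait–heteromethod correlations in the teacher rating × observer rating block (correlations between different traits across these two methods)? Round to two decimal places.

HTHM values (method 3 × method 2): 0.11, 0.12, 0.13, 0.20, 0.11, 0.10; mean = 0.77/6 = 0.13.

0.13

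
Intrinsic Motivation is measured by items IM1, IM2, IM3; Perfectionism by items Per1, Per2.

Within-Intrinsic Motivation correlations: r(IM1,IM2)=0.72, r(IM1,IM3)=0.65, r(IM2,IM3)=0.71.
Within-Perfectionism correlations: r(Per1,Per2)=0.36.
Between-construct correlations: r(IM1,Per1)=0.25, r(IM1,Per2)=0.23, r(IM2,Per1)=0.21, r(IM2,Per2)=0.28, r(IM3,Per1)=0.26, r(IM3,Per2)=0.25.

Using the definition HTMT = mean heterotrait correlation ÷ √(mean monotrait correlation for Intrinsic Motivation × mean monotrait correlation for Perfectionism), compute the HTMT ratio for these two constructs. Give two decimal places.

0.49

Mean heterotrait r = 1.48/6 = 0.2467.
Mean within-IM = 2.08/3 = 0.6933; mean within-Per = 0.36/1 = 0.3600.
Geometric mean = √(0.6933 × 0.3600) = 0.4996.
HTMT = 0.2467 / 0.4996 = 0.49.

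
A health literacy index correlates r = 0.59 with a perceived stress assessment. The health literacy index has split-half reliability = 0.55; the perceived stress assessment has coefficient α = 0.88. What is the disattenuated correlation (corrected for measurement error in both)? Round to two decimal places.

0.85

r_true = r_obs / √(r_xx · r_yy) = 0.59 / √(0.55 × 0.88) = 0.59 / √0.4840 = 0.59 / 0.6957 ≈ 0.85.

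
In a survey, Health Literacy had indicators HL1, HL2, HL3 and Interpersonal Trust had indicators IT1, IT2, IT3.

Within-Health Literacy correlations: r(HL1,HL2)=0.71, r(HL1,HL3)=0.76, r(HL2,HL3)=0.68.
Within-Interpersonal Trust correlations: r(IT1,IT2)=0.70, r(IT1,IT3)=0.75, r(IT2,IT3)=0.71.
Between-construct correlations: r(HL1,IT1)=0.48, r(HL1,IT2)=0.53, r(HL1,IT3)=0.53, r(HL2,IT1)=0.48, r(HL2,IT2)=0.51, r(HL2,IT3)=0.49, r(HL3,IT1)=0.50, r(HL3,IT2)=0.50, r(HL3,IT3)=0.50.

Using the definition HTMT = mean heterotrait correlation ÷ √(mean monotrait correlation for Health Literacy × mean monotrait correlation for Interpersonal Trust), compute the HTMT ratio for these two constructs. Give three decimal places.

0.699

Mean heterotrait r = 4.52/9 = 0.5022.
Mean within-HL = 2.15/3 = 0.7167; mean within-IT = 2.16/3 = 0.7200.
Geometric mean = √(0.7167 × 0.7200) = 0.7183.
HTMT = 0.5022 / 0.7183 = 0.699.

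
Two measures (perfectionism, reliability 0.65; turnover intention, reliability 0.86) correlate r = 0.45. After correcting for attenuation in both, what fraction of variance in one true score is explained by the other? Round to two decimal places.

Disattenuated r = 0.45 / √(0.65 × 0.86) = 0.45 / 0.7477 = 0.6018.
Shared true-score variance = 0.6018² = 0.3622 ≈ 0.36.

0.36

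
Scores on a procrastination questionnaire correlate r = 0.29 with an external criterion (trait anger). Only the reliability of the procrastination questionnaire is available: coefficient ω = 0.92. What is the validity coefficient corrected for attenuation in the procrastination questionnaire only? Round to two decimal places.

Single correction: r_c = r_obs / √r_xx = 0.29 / √0.92 = 0.29 / 0.9592 ≈ 0.30.

0.30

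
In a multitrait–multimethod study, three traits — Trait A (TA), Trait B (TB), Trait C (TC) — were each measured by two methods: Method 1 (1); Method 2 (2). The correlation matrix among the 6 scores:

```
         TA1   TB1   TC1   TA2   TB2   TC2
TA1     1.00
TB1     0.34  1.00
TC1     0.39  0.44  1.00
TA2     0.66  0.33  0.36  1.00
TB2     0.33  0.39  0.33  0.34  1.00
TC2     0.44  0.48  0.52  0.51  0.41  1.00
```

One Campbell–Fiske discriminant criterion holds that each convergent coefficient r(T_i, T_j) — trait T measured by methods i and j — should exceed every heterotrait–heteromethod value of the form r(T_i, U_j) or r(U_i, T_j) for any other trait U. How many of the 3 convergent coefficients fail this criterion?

1

Each convergent coefficient versus the relevant comparison correlations:
TA (methods 1·2): 0.66 vs {0.33, 0.33, 0.44, 0.36} → pass.
TB (methods 1·2): 0.39 vs {0.33, 0.33, 0.48, 0.33} → fail.
TC (methods 1·2): 0.52 vs {0.36, 0.44, 0.33, 0.48} → pass.
1 of 3 fail.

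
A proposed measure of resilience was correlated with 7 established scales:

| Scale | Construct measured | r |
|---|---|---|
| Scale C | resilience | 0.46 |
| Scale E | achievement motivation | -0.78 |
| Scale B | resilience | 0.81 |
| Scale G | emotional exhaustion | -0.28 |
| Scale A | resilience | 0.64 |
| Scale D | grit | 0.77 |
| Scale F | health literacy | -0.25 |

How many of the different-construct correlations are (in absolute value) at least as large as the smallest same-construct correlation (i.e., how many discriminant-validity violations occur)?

Convergent (same construct = resilience): Scale C, Scale B, Scale A.
Smallest convergent = 0.46. Discriminant |r|: 0.78, 0.28, 0.77, 0.25; count ≥ 0.46 → 2.

2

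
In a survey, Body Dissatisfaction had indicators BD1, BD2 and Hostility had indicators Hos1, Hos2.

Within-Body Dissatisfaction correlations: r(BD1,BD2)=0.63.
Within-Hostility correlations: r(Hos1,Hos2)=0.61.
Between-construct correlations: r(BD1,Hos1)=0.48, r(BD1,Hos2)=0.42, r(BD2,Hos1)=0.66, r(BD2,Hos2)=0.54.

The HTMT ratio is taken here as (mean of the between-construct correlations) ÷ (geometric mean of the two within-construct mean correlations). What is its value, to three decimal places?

Mean heterotrait r = 2.10/4 = 0.5250.
Mean within-BD = 0.63/1 = 0.6300; mean within-Hos = 0.61/1 = 0.6100.
Geometric mean = √(0.6300 × 0.6100) = 0.6199.
HTMT = 0.5250 / 0.6199 = 0.847.

0.847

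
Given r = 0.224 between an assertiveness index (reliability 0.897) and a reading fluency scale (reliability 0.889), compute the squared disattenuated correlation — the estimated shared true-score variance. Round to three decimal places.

Disattenuated r = 0.224 / √(0.897 × 0.889) = 0.224 / 0.8930 = 0.2508.
Shared true-score variance = 0.2508² = 0.0629 ≈ 0.063.

0.063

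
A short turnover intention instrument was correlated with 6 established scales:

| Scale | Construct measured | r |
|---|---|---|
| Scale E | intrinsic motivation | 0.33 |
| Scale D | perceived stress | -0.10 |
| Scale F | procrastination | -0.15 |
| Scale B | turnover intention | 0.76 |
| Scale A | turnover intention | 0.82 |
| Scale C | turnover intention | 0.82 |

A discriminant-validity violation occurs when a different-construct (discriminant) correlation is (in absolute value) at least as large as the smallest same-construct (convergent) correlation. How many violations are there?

Convergent (same construct = turnover intention): Scale B, Scale A, Scale C.
Smallest convergent = 0.76. Discriminant |r|: 0.33, 0.10, 0.15; count ≥ 0.76 → 0.

0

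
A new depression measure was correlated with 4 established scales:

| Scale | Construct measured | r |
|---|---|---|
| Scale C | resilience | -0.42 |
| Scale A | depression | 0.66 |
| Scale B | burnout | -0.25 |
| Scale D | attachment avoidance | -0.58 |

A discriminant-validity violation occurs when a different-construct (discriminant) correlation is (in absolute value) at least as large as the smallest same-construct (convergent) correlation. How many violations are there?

Convergent (same construct = depression): Scale A.
Smallest convergent = 0.66. Discriminant |r|: 0.42, 0.25, 0.58; count ≥ 0.66 → 0.

0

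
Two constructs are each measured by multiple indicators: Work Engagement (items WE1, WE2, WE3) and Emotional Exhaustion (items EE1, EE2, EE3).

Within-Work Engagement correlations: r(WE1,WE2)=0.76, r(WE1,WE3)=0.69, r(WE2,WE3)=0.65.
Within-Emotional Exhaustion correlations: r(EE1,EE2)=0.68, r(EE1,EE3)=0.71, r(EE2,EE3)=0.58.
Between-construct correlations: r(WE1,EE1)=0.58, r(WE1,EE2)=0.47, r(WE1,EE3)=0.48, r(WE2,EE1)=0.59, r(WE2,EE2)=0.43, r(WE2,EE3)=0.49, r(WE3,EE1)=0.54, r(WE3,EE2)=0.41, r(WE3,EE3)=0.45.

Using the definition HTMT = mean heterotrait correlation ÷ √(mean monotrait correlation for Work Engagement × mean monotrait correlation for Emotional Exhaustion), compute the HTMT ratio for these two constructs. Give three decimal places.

0.728

Mean heterotrait r = 4.44/9 = 0.4933.
Mean within-WE = 2.10/3 = 0.7000; mean within-EE = 1.97/3 = 0.6567.
Geometric mean = √(0.7000 × 0.6567) = 0.6780.
HTMT = 0.4933 / 0.6780 = 0.728.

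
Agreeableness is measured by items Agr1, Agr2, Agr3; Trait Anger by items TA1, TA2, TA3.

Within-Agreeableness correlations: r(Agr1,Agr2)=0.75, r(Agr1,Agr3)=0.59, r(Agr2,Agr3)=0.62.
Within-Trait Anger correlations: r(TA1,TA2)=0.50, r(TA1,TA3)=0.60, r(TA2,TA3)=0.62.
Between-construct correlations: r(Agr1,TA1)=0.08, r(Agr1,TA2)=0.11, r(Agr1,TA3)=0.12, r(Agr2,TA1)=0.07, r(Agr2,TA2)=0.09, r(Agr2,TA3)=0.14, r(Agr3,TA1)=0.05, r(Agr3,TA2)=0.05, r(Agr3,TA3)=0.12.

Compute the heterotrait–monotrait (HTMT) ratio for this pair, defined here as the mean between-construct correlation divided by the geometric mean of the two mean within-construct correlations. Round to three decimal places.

0.151

Mean heterotrait r = 0.83/9 = 0.0922.
Mean within-Agr = 1.96/3 = 0.6533; mean within-TA = 1.72/3 = 0.5733.
Geometric mean = √(0.6533 × 0.5733) = 0.6120.
HTMT = 0.0922 / 0.6120 = 0.151.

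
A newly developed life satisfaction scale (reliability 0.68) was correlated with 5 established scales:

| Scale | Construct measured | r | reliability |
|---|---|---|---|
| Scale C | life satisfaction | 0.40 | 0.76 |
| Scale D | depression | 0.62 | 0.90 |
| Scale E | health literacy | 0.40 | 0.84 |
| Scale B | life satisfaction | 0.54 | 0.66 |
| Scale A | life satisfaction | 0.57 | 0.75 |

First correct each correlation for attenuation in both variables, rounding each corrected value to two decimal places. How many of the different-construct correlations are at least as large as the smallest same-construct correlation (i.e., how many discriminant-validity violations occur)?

Disattenuated r (r / √(r_scale · r_new)):
  Scale C (conv): 0.40 / √(0.76·0.68) = 0.56
  Scale D (disc): 0.62 / √(0.90·0.68) = 0.79
  Scale E (disc): 0.40 / √(0.84·0.68) = 0.53
  Scale B (conv): 0.54 / √(0.66·0.68) = 0.81
  Scale A (conv): 0.57 / √(0.75·0.68) = 0.80
Smallest convergent = 0.56. Discriminant values: 0.79, 0.53; count ≥ 0.56 → 1.

1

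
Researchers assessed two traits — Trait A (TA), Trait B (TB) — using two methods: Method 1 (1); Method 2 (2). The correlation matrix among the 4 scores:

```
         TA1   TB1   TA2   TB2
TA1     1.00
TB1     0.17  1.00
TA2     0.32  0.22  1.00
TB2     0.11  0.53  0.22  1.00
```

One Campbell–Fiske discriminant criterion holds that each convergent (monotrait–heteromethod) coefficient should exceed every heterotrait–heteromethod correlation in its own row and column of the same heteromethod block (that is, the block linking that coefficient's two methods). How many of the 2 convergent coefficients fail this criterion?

Checking each validity diagonal entry against its comparison values:
TA (methods 1·2): 0.32 vs {0.11, 0.22} → pass.
TB (methods 1·2): 0.53 vs {0.22, 0.11} → pass.
0 of 2 fail.

0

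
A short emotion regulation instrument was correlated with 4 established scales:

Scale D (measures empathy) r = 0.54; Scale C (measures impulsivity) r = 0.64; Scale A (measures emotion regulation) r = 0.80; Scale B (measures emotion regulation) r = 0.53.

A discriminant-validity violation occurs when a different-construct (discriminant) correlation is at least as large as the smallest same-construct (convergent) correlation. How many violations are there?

Convergent (same construct = emotion regulation): Scale A, Scale B.
Smallest convergent = 0.53. Discriminant values: 0.54, 0.64; count ≥ 0.53 → 2.

2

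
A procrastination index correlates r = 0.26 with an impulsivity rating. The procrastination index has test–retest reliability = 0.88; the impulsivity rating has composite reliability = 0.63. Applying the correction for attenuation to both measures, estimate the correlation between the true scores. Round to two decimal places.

0.35

r_true = r_obs / √(r_xx · r_yy) = 0.26 / √(0.88 × 0.63) = 0.26 / √0.5544 = 0.26 / 0.7446 ≈ 0.35.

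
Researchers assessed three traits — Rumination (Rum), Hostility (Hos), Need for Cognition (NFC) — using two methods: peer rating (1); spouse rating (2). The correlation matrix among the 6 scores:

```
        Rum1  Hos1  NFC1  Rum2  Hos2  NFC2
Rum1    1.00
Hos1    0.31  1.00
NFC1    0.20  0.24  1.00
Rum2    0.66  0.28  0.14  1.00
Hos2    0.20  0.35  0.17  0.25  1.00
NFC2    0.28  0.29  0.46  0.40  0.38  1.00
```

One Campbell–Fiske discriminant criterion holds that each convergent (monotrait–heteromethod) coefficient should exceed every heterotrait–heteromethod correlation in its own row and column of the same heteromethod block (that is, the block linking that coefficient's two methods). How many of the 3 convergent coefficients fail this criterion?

0

Convergent coefficients and their comparison sets:
Rum (methods 1·2): 0.66 vs {0.20, 0.28, 0.28, 0.14} → pass.
Hos (methods 1·2): 0.35 vs {0.28, 0.20, 0.29, 0.17} → pass.
NFC (methods 1·2): 0.46 vs {0.14, 0.28, 0.17, 0.29} → pass.
0 of 3 fail.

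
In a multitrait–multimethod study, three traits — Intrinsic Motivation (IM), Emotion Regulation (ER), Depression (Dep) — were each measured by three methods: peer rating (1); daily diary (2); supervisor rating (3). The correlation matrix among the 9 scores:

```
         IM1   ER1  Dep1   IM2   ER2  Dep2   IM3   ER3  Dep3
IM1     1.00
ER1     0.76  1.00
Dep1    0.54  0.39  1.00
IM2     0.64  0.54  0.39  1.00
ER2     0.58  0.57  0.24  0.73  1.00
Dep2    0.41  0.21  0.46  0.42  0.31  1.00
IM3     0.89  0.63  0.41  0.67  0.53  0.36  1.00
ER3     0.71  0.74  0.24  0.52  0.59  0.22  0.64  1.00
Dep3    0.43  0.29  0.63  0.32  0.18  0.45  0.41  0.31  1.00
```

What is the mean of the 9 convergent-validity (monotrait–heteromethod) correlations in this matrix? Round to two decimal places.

0.63

Convergent values: 0.64, 0.89, 0.67, 0.57, 0.74, 0.59, 0.46, 0.63, 0.45; mean = 5.64/9 = 0.63.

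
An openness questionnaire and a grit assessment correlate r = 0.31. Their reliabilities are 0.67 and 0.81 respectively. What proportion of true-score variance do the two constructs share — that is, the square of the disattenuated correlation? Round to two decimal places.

0.18

Disattenuated r = 0.31 / √(0.67 × 0.81) = 0.31 / 0.7367 = 0.4208.
Shared true-score variance = 0.4208² = 0.1771 ≈ 0.18.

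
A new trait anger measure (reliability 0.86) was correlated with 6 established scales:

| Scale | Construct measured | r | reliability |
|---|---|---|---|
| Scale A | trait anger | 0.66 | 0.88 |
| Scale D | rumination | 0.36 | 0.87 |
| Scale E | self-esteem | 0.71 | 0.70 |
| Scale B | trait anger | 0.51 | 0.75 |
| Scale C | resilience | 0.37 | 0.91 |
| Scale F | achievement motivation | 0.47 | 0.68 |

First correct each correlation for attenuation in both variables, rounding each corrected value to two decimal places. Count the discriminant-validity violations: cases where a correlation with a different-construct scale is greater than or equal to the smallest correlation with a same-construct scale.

1

Disattenuated r (r / √(r_scale · r_new)):
  Scale A (conv): 0.66 / √(0.88·0.86) = 0.76
  Scale D (disc): 0.36 / √(0.87·0.86) = 0.42
  Scale E (disc): 0.71 / √(0.70·0.86) = 0.92
  Scale B (conv): 0.51 / √(0.75·0.86) = 0.64
  Scale C (disc): 0.37 / √(0.91·0.86) = 0.42
  Scale F (disc): 0.47 / √(0.68·0.86) = 0.61
Smallest convergent = 0.64. Discriminant values: 0.42, 0.92, 0.42, 0.61; count ≥ 0.64 → 1.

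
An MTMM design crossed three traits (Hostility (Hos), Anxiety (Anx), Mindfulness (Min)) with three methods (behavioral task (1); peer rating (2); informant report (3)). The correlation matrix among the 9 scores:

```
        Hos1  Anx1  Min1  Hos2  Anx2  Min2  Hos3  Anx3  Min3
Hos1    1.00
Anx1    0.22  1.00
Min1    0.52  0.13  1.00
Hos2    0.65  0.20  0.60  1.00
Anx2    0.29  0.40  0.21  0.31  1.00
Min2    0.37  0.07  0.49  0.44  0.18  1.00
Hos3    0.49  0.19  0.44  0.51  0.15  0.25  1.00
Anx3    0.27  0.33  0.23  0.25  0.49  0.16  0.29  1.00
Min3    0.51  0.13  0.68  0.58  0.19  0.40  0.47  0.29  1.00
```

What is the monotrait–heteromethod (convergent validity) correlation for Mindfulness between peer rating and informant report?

0.40

Same trait (Min), different methods: r(Min2, Min3) = 0.40.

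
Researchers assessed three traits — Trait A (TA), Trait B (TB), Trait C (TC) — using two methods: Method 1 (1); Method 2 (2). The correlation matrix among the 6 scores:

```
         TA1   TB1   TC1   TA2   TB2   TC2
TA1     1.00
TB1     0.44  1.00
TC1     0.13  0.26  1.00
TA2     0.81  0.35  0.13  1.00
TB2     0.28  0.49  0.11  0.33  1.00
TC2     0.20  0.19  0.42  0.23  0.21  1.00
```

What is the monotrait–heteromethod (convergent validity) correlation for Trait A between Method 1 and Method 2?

Same trait (TA), different methods: r(TA1, TA2) = 0.81.

0.81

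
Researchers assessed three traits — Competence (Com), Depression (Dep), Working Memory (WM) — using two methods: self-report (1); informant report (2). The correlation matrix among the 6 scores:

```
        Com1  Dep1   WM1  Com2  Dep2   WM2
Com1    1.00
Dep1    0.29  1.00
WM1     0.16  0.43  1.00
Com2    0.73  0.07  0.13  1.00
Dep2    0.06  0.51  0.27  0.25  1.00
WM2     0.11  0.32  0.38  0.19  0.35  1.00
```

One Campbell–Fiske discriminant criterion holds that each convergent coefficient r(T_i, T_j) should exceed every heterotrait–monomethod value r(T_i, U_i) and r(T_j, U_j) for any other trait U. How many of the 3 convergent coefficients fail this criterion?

1

Convergent coefficients and their comparison sets:
Com (methods 1·2): 0.73 vs {0.29, 0.25, 0.16, 0.19} → pass.
Dep (methods 1·2): 0.51 vs {0.29, 0.25, 0.43, 0.35} → pass.
WM (methods 1·2): 0.38 vs {0.16, 0.19, 0.43, 0.35} → fail.
1 of 3 fail.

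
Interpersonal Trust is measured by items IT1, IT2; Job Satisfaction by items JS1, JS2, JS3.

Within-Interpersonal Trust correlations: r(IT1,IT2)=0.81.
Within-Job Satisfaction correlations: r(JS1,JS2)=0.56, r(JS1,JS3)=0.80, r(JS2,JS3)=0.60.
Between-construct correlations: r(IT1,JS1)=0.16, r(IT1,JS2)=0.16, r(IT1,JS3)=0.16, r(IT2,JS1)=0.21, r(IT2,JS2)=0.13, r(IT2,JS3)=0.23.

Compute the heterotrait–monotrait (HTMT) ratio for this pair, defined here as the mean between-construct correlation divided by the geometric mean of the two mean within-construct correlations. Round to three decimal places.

0.241

Mean between = 1.05/6 = 0.1750.
Mean within-IT = 0.81/1 = 0.8100; mean within-JS = 1.96/3 = 0.6533.
Geometric mean = √(0.8100 × 0.6533) = 0.7274.
HTMT = 0.1750 / 0.7274 = 0.241.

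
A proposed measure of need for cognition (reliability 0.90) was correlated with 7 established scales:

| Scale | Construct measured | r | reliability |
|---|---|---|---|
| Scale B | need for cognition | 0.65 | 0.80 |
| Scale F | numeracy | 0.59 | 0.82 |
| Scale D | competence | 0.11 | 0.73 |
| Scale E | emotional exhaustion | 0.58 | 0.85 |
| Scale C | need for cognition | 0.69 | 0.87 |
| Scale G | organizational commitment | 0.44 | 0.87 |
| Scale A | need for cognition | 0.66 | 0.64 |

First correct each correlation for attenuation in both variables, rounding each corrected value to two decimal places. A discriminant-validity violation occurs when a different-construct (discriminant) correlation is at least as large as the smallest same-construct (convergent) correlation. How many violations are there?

Disattenuated r (r / √(r_scale · r_new)):
  Scale B (conv): 0.65 / √(0.80·0.90) = 0.77
  Scale F (disc): 0.59 / √(0.82·0.90) = 0.69
  Scale D (disc): 0.11 / √(0.73·0.90) = 0.14
  Scale E (disc): 0.58 / √(0.85·0.90) = 0.66
  Scale C (conv): 0.69 / √(0.87·0.90) = 0.78
  Scale G (disc): 0.44 / √(0.87·0.90) = 0.50
  Scale A (conv): 0.66 / √(0.64·0.90) = 0.87
Smallest convergent = 0.77. Discriminant values: 0.69, 0.14, 0.66, 0.50; count ≥ 0.77 → 0.

0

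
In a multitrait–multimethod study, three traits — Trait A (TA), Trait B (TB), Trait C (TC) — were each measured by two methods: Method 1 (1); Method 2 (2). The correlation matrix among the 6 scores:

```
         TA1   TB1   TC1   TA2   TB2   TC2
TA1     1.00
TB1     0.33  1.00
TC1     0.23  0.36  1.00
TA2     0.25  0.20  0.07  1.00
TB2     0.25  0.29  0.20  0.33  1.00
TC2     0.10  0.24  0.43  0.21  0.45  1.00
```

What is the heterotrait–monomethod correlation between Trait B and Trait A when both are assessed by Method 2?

Different traits, same method: r(TB2, TA2) = 0.33.

0.33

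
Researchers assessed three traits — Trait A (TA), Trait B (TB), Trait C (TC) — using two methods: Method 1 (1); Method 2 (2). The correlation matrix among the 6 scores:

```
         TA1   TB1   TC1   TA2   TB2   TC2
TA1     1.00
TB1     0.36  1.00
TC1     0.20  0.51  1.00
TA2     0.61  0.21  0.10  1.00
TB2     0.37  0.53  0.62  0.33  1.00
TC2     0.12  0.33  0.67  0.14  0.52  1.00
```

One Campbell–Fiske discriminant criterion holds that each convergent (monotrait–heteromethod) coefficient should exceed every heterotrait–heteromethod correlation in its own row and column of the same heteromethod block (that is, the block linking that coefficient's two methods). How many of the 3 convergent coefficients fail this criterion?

1

Convergent coefficients and their comparison sets:
TA (methods 1·2): 0.61 vs {0.37, 0.21, 0.12, 0.10} → pass.
TB (methods 1·2): 0.53 vs {0.21, 0.37, 0.33, 0.62} → fail.
TC (methods 1·2): 0.67 vs {0.10, 0.12, 0.62, 0.33} → pass.
1 of 3 fail.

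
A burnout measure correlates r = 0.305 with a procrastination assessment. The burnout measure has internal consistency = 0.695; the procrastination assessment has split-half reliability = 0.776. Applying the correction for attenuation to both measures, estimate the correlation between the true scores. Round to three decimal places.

0.415

r_true = r_obs / √(r_xx · r_yy) = 0.305 / √(0.695 × 0.776) = 0.305 / √0.539320 = 0.305 / 0.7344 ≈ 0.415.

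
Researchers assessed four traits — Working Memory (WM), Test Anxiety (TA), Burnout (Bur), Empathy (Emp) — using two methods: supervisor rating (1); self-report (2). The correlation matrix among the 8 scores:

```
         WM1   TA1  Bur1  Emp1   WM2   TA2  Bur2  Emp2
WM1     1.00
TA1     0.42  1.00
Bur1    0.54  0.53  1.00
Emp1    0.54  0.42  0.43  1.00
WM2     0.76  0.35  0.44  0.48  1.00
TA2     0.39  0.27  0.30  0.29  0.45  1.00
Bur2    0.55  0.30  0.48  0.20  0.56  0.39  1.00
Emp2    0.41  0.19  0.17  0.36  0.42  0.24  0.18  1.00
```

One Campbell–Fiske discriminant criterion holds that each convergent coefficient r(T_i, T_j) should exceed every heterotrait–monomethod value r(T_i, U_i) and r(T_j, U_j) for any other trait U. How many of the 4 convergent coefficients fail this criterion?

Each convergent coefficient versus the relevant comparison correlations:
WM (methods 1·2): 0.76 vs {0.42, 0.45, 0.54, 0.56, 0.54, 0.42} → pass.
TA (methods 1·2): 0.27 vs {0.42, 0.45, 0.53, 0.39, 0.42, 0.24} → fail.
Bur (methods 1·2): 0.48 vs {0.54, 0.56, 0.53, 0.39, 0.43, 0.18} → fail.
Emp (methods 1·2): 0.36 vs {0.54, 0.42, 0.42, 0.24, 0.43, 0.18} → fail.
3 of 4 fail.

3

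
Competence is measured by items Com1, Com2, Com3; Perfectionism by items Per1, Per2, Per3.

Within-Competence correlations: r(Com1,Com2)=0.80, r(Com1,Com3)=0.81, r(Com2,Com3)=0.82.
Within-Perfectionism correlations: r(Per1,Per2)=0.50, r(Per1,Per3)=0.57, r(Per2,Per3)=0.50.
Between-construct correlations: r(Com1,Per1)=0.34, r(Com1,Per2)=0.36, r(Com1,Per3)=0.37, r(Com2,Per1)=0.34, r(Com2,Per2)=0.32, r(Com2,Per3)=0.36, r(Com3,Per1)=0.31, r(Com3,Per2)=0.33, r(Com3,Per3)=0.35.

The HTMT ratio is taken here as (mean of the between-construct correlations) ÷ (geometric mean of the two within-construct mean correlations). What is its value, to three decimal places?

0.526

Between-construct mean = 3.08/9 = 0.3422.
Mean within-Com = 2.43/3 = 0.8100; mean within-Per = 1.57/3 = 0.5233.
Geometric mean = √(0.8100 × 0.5233) = 0.6511.
HTMT = 0.3422 / 0.6511 = 0.526.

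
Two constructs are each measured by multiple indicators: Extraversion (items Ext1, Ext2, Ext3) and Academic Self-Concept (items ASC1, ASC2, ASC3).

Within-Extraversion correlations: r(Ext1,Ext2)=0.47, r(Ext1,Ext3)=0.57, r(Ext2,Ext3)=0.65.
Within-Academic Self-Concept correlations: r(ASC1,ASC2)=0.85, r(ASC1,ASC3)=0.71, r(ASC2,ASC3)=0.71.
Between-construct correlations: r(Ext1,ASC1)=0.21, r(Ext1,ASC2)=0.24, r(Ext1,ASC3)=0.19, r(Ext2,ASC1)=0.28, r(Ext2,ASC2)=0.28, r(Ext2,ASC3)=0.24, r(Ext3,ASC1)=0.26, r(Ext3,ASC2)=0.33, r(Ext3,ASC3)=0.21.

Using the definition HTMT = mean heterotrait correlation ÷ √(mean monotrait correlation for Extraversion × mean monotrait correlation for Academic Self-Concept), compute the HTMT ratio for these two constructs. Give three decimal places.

0.381

Mean between = 2.24/9 = 0.2489.
Mean within-Ext = 1.69/3 = 0.5633; mean within-ASC = 2.27/3 = 0.7567.
Geometric mean = √(0.5633 × 0.7567) = 0.6529.
HTMT = 0.2489 / 0.6529 = 0.381.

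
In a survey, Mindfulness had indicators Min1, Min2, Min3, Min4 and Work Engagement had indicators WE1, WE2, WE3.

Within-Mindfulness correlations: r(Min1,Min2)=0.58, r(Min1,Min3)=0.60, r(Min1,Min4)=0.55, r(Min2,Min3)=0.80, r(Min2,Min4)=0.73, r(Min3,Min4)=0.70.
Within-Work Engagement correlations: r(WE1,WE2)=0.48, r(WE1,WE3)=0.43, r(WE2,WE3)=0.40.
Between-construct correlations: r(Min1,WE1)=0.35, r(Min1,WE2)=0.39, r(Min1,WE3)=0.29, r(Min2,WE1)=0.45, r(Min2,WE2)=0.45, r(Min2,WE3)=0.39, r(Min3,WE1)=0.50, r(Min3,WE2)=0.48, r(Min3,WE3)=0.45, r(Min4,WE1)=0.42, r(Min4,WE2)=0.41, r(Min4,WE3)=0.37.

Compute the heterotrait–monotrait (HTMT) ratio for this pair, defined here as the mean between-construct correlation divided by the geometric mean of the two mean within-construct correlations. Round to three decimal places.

0.768

Mean heterotrait r = 4.95/12 = 0.4125.
Mean within-Min = 3.96/6 = 0.6600; mean within-WE = 1.31/3 = 0.4367.
Geometric mean = √(0.6600 × 0.4367) = 0.5369.
HTMT = 0.4125 / 0.5369 = 0.768.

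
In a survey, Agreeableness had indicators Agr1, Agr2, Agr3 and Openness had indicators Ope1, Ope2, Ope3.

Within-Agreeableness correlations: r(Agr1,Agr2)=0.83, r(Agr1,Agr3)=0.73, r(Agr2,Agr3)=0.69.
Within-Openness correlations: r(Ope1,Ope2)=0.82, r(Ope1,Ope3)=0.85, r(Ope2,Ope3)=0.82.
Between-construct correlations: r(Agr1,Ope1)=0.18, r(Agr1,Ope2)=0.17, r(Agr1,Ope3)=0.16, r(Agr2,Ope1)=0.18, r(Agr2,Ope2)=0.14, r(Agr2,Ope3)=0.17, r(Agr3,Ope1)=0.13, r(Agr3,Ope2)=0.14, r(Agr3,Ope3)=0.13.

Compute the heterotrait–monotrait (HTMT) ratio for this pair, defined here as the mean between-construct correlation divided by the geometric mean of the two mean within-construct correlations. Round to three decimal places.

0.197

Mean between = 1.40/9 = 0.1556.
Mean within-Agr = 2.25/3 = 0.7500; mean within-Ope = 2.49/3 = 0.8300.
Geometric mean = √(0.7500 × 0.8300) = 0.7890.
HTMT = 0.1556 / 0.7890 = 0.197.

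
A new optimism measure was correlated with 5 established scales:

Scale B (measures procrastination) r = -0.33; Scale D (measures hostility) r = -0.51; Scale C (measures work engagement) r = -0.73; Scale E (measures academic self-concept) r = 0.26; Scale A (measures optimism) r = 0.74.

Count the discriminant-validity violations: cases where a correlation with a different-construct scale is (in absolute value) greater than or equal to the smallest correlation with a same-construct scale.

0

Convergent (same construct = optimism): Scale A.
Smallest convergent = 0.74. Discriminant |r|: 0.33, 0.51, 0.73, 0.26; count ≥ 0.74 → 0.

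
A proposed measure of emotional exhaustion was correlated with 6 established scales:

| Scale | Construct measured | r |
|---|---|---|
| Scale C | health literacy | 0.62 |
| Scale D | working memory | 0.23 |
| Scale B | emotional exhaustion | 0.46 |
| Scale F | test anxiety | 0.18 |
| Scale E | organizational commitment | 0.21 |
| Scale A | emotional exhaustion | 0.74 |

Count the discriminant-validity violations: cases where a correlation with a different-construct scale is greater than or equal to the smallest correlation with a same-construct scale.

1

Convergent (same construct = emotional exhaustion): Scale B, Scale A.
Smallest convergent = 0.46. Discriminant values: 0.62, 0.23, 0.18, 0.21; count ≥ 0.46 → 1.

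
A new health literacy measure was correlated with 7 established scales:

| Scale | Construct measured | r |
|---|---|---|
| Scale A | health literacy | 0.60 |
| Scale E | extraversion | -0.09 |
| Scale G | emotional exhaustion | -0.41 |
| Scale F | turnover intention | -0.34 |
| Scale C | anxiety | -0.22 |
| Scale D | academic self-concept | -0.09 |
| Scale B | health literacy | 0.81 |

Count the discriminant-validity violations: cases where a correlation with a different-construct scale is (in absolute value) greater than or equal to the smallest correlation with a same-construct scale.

0

Convergent (same construct = health literacy): Scale A, Scale B.
Smallest convergent = 0.60. Discriminant |r|: 0.09, 0.41, 0.34, 0.22, 0.09; count ≥ 0.60 → 0.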